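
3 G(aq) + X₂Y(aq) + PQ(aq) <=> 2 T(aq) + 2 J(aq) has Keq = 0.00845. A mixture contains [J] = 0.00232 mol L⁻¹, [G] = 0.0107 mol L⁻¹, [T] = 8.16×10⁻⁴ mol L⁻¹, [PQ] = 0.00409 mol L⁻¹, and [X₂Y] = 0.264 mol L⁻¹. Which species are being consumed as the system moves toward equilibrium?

G, X₂Y, PQ (reactants)

Q = [T]²·[J]² / ([G]³·[X₂Y]·[PQ]) = (8.16×10⁻⁴)²·(0.00232)² / ((0.0107)³·(0.264)·(0.00409)) = 0.00271
Q = 0.00271 < Keq = 0.00845: net forward reaction.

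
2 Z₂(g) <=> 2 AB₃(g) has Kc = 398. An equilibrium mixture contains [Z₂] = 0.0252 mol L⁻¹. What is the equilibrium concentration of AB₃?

At equilibrium, Kc = [AB₃]² / [Z₂]² = 398.
([AB₃])² / (0.0252)² = 398
[AB₃]² = 0.253 ⇒ [AB₃] = 0.503 mol L⁻¹

[AB₃] = 0.503 mol L⁻¹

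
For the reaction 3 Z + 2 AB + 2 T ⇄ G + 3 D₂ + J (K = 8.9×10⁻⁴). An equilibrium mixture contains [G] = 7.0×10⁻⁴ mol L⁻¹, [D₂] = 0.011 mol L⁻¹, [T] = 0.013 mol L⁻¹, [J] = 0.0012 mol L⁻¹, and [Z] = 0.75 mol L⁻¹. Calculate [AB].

At equilibrium, K = [G]·[D₂]³·[J] / ([Z]³·[AB]²·[T]²) = 8.9×10⁻⁴.
(7.0×10⁻⁴)·(0.011)³·(0.0012) / ((0.75)³·([AB])²·(0.013)²) = 8.9×10⁻⁴
[AB]² = 1.76×10⁻⁵ ⇒ [AB] = 0.0042 mol L⁻¹

[AB] = 0.0042 mol L⁻¹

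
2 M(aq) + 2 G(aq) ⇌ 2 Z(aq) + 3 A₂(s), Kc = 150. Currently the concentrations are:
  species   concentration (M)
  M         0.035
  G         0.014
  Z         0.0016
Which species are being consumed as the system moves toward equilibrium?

M, G (reactants)

(A₂ is a pure solid — omitted from Qc.)
Qc = [Z]² / ([M]²·[G]²) = (0.0016)² / ((0.035)²·(0.014)²) = 11
Qc = 11 < Kc = 150: net forward reaction.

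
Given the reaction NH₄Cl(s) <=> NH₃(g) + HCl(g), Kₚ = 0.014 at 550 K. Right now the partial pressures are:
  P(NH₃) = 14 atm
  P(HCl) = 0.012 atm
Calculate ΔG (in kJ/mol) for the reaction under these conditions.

ΔG = 11.4 kJ/mol

(NH₄Cl is a pure solid — omitted from Qₚ.)
Qₚ = P(NH₃)·P(HCl) = (14)·(0.012) = 0.168
ΔG = RT ln(Qₚ/Kₚ) = (8.314 J mol⁻¹ K⁻¹)(550 K) × ln(0.168/0.014)
   = (4.573 kJ/mol)(2.485) = 11.4 kJ/mol
ΔG > 0, so the forward reaction is non-spontaneous (proceeds in reverse).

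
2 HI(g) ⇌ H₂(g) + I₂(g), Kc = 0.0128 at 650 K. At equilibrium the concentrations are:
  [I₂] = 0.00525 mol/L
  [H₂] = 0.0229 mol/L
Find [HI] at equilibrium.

[HI] = 0.0969 mol/L

At equilibrium, Kc = [H₂]·[I₂] / [HI]² = 0.0128.
(0.0229)·(0.00525) / ([HI])² = 0.0128
[HI]² = 0.00939 ⇒ [HI] = 0.0969 mol/L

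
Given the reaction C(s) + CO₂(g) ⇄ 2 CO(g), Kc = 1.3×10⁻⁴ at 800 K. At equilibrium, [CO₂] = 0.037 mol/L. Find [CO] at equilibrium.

[CO] = 0.0022 mol/L

(C is a pure solid — omitted from Kc.)
At equilibrium, Kc = [CO]² / [CO₂] = 1.3×10⁻⁴.
([CO])² / (0.037) = 1.3×10⁻⁴
[CO]² = 4.81×10⁻⁶ ⇒ [CO] = 0.0022 mol/L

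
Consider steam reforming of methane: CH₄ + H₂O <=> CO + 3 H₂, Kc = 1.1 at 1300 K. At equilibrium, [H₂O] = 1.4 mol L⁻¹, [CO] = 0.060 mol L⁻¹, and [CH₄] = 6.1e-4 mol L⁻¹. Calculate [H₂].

At equilibrium, Kc = [CO]·[H₂]³ / ([CH₄]·[H₂O]) = 1.1.
(0.060)·([H₂])³ / ((6.1e-4)·(1.4)) = 1.1
[H₂]³ = 0.0157 ⇒ [H₂] = 0.25 mol L⁻¹

[H₂] = 0.25 mol L⁻¹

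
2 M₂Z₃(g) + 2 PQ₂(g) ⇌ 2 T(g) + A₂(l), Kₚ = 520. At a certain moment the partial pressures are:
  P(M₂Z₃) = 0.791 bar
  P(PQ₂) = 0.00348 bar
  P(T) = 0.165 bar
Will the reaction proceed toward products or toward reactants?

(A₂ is a pure liquid — omitted from Qₚ.)
Qₚ = P(T)² / (P(M₂Z₃)²·P(PQ₂)²) = (0.165)² / ((0.791)²·(0.00348)²) = 3590
Qₚ = 3590 > Kₚ = 520, so the reverse reaction proceeds.

reverse (toward reactants)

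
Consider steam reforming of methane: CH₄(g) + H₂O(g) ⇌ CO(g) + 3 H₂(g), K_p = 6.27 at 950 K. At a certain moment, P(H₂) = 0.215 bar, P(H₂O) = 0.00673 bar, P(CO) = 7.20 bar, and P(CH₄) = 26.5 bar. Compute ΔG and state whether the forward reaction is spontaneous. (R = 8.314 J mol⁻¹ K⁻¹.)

Q_p = P(CO)·P(H₂)³ / (P(CH₄)·P(H₂O)) = (7.20)·(0.215)³ / ((26.5)·(0.00673)) = 0.401
ΔG = RT ln(Q_p/K_p) = (8.314 J mol⁻¹ K⁻¹)(950 K) × ln(0.401/6.27)
   = (7.898 kJ/mol)(-2.750) = -21.7 kJ/mol
ΔG < 0, so the forward reaction is spontaneous (proceeds forward).

ΔG = -21.7 kJ/mol; the forward reaction is spontaneous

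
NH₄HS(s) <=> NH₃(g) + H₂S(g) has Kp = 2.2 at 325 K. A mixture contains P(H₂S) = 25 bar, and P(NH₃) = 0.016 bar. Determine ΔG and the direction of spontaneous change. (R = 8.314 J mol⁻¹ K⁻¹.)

ΔG = -4.61 kJ/mol; the forward reaction is spontaneous

(NH₄HS is a pure solid — omitted from Qp.)
Qp = P(NH₃)·P(H₂S) = (0.016)·(25) = 0.400
ΔG = RT ln(Qp/Kp) = (8.314 J mol⁻¹ K⁻¹)(325 K) × ln(0.400/2.2)
   = (2.702 kJ/mol)(-1.705) = -4.61 kJ/mol
ΔG < 0, so the forward reaction is spontaneous (proceeds forward).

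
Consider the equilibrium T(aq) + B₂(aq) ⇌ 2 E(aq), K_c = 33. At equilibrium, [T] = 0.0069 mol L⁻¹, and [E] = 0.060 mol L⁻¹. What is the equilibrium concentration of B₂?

[B₂] = 0.016 mol L⁻¹

At equilibrium, K_c = [E]² / ([T]·[B₂]) = 33.
(0.060)² / ((0.0069)·([B₂])) = 33
[B₂] = 0.0158 = 0.016 mol L⁻¹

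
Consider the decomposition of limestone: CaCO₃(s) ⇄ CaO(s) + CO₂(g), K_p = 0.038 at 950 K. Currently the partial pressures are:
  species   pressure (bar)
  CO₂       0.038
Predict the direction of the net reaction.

(CaCO₃, CaO are pure solids — omitted from Q_p.)
Q_p = P(CO₂) = 0.038
Q_p = 0.038 = K_p, so the system is already at equilibrium.

neither direction; the system is at equilibrium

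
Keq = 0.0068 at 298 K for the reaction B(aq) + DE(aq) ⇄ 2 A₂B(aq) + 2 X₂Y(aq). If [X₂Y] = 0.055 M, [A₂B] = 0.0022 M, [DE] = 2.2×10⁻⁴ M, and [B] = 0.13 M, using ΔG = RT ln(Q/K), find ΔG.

Q = [A₂B]²·[X₂Y]² / ([B]·[DE]) = (0.0022)²·(0.055)² / ((0.13)·(2.2×10⁻⁴)) = 5.12×10⁻⁴
ΔG = RT ln(Q/Keq) = (8.314 J mol⁻¹ K⁻¹)(298 K) × ln(5.12×10⁻⁴/0.0068)
   = (2.478 kJ/mol)(-2.586) = -6.41 kJ/mol
ΔG < 0, so the forward reaction is spontaneous (proceeds forward).

ΔG = -6.41 kJ/mol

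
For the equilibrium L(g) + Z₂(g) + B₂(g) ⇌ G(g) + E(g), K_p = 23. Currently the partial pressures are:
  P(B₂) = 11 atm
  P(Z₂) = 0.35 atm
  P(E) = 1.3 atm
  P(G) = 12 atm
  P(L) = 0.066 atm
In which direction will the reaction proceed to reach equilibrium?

to the left

Q_p = P(G)·P(E) / (P(L)·P(Z₂)·P(B₂)) = (12)·(1.3) / ((0.066)·(0.35)·(11)) = 61
Q_p = 61 > K_p = 23, so the reverse reaction proceeds.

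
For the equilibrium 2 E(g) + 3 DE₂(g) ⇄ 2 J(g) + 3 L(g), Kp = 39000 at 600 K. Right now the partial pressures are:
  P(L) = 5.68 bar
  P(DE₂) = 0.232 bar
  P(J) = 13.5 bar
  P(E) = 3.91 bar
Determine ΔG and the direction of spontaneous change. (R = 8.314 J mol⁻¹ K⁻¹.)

Qp = P(J)²·P(L)³ / (P(E)²·P(DE₂)³) = (13.5)²·(5.68)³ / ((3.91)²·(0.232)³) = 1.75e5
ΔG = RT ln(Qp/Kp) = (8.314 J mol⁻¹ K⁻¹)(600 K) × ln(1.75e5/39000)
   = (4.988 kJ/mol)(1.501) = 7.49 kJ/mol
ΔG > 0, so the forward reaction is non-spontaneous (proceeds in reverse).

ΔG = 7.49 kJ/mol; the forward reaction is non-spontaneous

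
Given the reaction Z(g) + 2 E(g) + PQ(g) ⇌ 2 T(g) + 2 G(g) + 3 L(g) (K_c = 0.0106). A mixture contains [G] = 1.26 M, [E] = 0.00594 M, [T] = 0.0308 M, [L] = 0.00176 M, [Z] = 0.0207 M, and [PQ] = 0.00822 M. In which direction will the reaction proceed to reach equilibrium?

toward products

Q_c = [T]²·[G]²·[L]³ / ([Z]·[E]²·[PQ]) = (0.0308)²·(1.26)²·(0.00176)³ / ((0.0207)·(0.00594)²·(0.00822)) = 0.00137
Q_c = 0.00137 < K_c = 0.0106, so the forward reaction proceeds.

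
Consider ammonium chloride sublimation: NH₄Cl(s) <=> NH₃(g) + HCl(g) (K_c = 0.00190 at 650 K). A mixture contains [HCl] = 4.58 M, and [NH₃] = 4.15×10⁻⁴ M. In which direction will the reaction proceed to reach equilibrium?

(NH₄Cl is a pure solid — omitted from Q_c.)
Q_c = [NH₃]·[HCl] = (4.15×10⁻⁴)·(4.58) = 0.00190
Q_c = 0.00190 = K_c, so the system is already at equilibrium.

at equilibrium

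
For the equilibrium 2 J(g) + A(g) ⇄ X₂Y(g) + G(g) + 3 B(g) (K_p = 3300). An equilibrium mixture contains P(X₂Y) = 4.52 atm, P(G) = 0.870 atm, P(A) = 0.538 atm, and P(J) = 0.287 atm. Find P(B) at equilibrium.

At equilibrium, K_p = P(X₂Y)·P(G)·P(B)³ / (P(J)²·P(A)) = 3300.
(4.52)·(0.870)·(P(B))³ / ((0.287)²·(0.538)) = 3300
P(B)³ = 37.2 ⇒ P(B) = 3.34 atm

P(B) = 3.34 atm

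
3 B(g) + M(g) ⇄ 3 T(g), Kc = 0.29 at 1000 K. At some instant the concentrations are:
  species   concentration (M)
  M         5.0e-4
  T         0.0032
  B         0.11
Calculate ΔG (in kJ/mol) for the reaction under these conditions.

ΔG = -14.7 kJ/mol

Qc = [T]³ / ([B]³·[M]) = (0.0032)³ / ((0.11)³·(5.0e-4)) = 0.0492
ΔG = RT ln(Qc/Kc) = (8.314 J mol⁻¹ K⁻¹)(1000 K) × ln(0.0492/0.29)
   = (8.314 kJ/mol)(-1.774) = -14.7 kJ/mol
ΔG < 0, so the forward reaction is spontaneous (proceeds forward).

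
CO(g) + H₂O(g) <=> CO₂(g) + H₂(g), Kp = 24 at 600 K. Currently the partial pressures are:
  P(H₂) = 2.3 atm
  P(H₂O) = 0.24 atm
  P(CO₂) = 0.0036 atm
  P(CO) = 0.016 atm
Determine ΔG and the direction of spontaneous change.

ΔG = -12.0 kJ/mol; the forward reaction is spontaneous

Qp = P(CO₂)·P(H₂) / (P(CO)·P(H₂O)) = (0.0036)·(2.3) / ((0.016)·(0.24)) = 2.16
ΔG = RT ln(Qp/Kp) = (8.314 J mol⁻¹ K⁻¹)(600 K) × ln(2.16/24)
   = (4.988 kJ/mol)(-2.408) = -12.0 kJ/mol
ΔG < 0, so the forward reaction is spontaneous (proceeds forward).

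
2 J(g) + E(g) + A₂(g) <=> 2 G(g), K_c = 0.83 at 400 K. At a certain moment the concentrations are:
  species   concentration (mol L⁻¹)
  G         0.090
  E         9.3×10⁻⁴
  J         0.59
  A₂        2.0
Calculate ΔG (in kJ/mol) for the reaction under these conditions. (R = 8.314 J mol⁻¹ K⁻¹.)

Q_c = [G]² / ([J]²·[E]·[A₂]) = (0.090)² / ((0.59)²·(9.3×10⁻⁴)·(2.0)) = 12.5
ΔG = RT ln(Q_c/K_c) = (8.314 J mol⁻¹ K⁻¹)(400 K) × ln(12.5/0.83)
   = (3.326 kJ/mol)(2.712) = 9.02 kJ/mol
ΔG > 0, so the forward reaction is non-spontaneous (proceeds in reverse).

ΔG = 9.02 kJ/mol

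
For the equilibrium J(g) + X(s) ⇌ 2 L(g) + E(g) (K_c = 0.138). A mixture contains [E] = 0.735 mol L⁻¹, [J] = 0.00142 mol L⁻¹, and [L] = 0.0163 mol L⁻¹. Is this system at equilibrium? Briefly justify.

(X is a pure solid — omitted from Q_c.)
Q_c = [L]²·[E] / [J] = (0.0163)²·(0.735) / (0.00142) = 0.138
Q_c = 0.138 = K_c; the system is at equilibrium.

yes, at equilibrium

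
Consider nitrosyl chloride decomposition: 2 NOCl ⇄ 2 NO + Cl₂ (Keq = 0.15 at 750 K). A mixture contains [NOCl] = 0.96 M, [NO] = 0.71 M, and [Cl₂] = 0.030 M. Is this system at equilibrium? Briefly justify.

Q = [NO]²·[Cl₂] / [NOCl]² = (0.71)²·(0.030) / (0.96)² = 0.016
Q = 0.016 < Keq = 0.15: net forward reaction.

no; Q < K, reaction proceeds forward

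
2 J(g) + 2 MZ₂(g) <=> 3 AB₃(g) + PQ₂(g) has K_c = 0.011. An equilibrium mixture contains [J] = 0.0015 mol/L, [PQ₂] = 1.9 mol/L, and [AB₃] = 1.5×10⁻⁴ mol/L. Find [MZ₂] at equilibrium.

At equilibrium, K_c = [AB₃]³·[PQ₂] / ([J]²·[MZ₂]²) = 0.011.
(1.5×10⁻⁴)³·(1.9) / ((0.0015)²·([MZ₂])²) = 0.011
[MZ₂]² = 2.59×10⁻⁴ ⇒ [MZ₂] = 0.016 mol/L

[MZ₂] = 0.016 mol/L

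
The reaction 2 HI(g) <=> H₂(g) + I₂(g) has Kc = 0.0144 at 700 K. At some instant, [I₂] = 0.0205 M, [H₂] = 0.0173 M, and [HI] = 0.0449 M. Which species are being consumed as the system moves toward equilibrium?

Qc = [H₂]·[I₂] / [HI]² = (0.0173)·(0.0205) / (0.0449)² = 0.176
Qc = 0.176 > Kc = 0.0144: net reverse reaction.

H₂, I₂ (products)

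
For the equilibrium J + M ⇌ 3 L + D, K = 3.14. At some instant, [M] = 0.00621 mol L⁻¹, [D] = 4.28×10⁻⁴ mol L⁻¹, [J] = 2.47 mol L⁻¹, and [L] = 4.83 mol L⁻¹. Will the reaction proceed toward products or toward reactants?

Q = [L]³·[D] / ([J]·[M]) = (4.83)³·(4.28×10⁻⁴) / ((2.47)·(0.00621)) = 3.14
Q = 3.14 = K, so the system is already at equilibrium.

at equilibrium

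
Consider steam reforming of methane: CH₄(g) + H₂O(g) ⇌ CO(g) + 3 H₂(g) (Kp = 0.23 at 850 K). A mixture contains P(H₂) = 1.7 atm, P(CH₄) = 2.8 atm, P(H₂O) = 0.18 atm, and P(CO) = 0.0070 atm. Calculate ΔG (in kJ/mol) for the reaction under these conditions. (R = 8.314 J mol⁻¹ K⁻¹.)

ΔG = -8.59 kJ/mol

Qp = P(CO)·P(H₂)³ / (P(CH₄)·P(H₂O)) = (0.0070)·(1.7)³ / ((2.8)·(0.18)) = 0.0682
ΔG = RT ln(Qp/Kp) = (8.314 J mol⁻¹ K⁻¹)(850 K) × ln(0.0682/0.23)
   = (7.067 kJ/mol)(-1.216) = -8.59 kJ/mol
ΔG < 0, so the forward reaction is spontaneous (proceeds forward).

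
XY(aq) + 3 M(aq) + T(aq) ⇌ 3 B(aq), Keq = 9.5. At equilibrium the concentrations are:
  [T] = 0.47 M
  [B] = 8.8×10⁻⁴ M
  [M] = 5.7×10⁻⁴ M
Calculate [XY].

[XY] = 0.82 M

At equilibrium, Keq = [B]³ / ([XY]·[M]³·[T]) = 9.5.
(8.8×10⁻⁴)³ / (([XY])·(5.7×10⁻⁴)³·(0.47)) = 9.5
[XY] = 0.824 = 0.82 M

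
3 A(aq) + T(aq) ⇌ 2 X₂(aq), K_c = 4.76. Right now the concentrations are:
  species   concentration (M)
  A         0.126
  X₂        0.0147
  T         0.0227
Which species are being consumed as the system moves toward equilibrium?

none (at equilibrium)

Q_c = [X₂]² / ([A]³·[T]) = (0.0147)² / ((0.126)³·(0.0227)) = 4.76
Q_c = 4.76 = K_c; the system is at equilibrium.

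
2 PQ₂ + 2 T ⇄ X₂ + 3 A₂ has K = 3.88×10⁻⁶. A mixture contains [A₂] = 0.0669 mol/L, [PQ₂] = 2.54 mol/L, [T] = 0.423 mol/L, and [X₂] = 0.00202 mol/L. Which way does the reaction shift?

forward (toward products)

Q = [X₂]·[A₂]³ / ([PQ₂]²·[T]²) = (0.00202)·(0.0669)³ / ((2.54)²·(0.423)²) = 5.24×10⁻⁷
Q = 5.24×10⁻⁷ < K = 3.88×10⁻⁶, so the forward reaction proceeds.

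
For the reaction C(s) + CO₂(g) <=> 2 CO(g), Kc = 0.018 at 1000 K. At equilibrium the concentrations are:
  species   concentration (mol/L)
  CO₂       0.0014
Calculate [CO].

[CO] = 0.0050 mol/L

(C is a pure solid — omitted from Kc.)
At equilibrium, Kc = [CO]² / [CO₂] = 0.018.
([CO])² / (0.0014) = 0.018
[CO]² = 2.52×10⁻⁵ ⇒ [CO] = 0.0050 mol/L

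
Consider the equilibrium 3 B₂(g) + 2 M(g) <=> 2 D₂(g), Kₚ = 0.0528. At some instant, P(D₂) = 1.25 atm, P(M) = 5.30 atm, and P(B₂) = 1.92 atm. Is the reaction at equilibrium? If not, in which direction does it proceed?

in the forward direction

Qₚ = P(D₂)² / (P(B₂)³·P(M)²) = (1.25)² / ((1.92)³·(5.30)²) = 0.00786
Qₚ = 0.00786 < Kₚ = 0.0528, so the forward reaction proceeds.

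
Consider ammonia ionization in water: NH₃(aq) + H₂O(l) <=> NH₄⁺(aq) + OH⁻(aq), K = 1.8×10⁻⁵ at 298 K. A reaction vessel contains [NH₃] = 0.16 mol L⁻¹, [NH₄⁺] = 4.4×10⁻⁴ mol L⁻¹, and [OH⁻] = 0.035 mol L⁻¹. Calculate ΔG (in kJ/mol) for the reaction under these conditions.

ΔG = 4.15 kJ/mol

(H₂O is a pure liquid — omitted from Q.)
Q = [NH₄⁺]·[OH⁻] / [NH₃] = (4.4×10⁻⁴)·(0.035) / (0.16) = 9.62×10⁻⁵
ΔG = RT ln(Q/K) = (8.314 J mol⁻¹ K⁻¹)(298 K) × ln(9.62×10⁻⁵/1.8×10⁻⁵)
   = (2.478 kJ/mol)(1.676) = 4.15 kJ/mol
ΔG > 0, so the forward reaction is non-spontaneous (proceeds in reverse).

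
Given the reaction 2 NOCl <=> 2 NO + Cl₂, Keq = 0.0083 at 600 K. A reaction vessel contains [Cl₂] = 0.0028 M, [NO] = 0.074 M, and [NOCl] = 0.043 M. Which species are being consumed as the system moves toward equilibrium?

none (at equilibrium)

Q = [NO]²·[Cl₂] / [NOCl]² = (0.074)²·(0.0028) / (0.043)² = 0.0083
Q = 0.0083 = Keq; the system is at equilibrium.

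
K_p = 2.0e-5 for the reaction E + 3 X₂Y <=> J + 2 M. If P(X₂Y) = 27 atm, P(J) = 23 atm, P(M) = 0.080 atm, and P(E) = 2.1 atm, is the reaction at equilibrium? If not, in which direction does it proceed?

to the right

Q_p = P(J)·P(M)² / (P(E)·P(X₂Y)³) = (23)·(0.080)² / ((2.1)·(27)³) = 3.6e-6
Q_p = 3.6e-6 < K_p = 2.0e-5, so the forward reaction proceeds.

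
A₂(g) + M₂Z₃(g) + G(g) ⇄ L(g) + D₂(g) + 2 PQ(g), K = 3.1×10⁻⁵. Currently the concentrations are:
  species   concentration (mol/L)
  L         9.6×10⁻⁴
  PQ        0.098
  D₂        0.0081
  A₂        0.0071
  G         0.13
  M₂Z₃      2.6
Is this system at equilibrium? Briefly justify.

yes, at equilibrium

Q = [L]·[D₂]·[PQ]² / ([A₂]·[M₂Z₃]·[G]) = (9.6×10⁻⁴)·(0.0081)·(0.098)² / ((0.0071)·(2.6)·(0.13)) = 3.1×10⁻⁵
Q = 3.1×10⁻⁵ = K; the system is at equilibrium.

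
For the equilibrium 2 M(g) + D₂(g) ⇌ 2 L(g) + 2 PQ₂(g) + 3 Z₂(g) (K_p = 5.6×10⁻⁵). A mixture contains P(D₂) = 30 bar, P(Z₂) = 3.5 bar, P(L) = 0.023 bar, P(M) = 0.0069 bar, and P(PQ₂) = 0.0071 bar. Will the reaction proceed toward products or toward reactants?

Q_p = P(L)²·P(PQ₂)²·P(Z₂)³ / (P(M)²·P(D₂)) = (0.023)²·(0.0071)²·(3.5)³ / ((0.0069)²·(30)) = 8.0×10⁻⁴
Q_p = 8.0×10⁻⁴ > K_p = 5.6×10⁻⁵, so the reverse reaction proceeds.

reverse (toward reactants)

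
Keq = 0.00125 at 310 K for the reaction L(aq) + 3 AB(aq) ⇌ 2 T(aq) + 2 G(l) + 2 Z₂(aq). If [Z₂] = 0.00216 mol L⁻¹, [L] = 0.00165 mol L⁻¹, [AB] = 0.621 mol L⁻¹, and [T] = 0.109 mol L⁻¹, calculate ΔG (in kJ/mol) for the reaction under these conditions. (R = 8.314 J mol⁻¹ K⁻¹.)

ΔG = -5.64 kJ/mol

(G is a pure liquid — omitted from Q.)
Q = [T]²·[Z₂]² / ([L]·[AB]³) = (0.109)²·(0.00216)² / ((0.00165)·(0.621)³) = 1.40×10⁻⁴
ΔG = RT ln(Q/Keq) = (8.314 J mol⁻¹ K⁻¹)(310 K) × ln(1.40×10⁻⁴/0.00125)
   = (2.577 kJ/mol)(-2.189) = -5.64 kJ/mol
ΔG < 0, so the forward reaction is spontaneous (proceeds forward).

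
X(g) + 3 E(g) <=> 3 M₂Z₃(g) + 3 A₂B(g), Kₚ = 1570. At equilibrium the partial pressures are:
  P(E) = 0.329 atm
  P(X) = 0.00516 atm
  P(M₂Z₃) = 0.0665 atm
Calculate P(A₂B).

At equilibrium, Kₚ = P(M₂Z₃)³·P(A₂B)³ / (P(X)·P(E)³) = 1570.
(0.0665)³·(P(A₂B))³ / ((0.00516)·(0.329)³) = 1570
P(A₂B)³ = 981 ⇒ P(A₂B) = 9.94 atm

P(A₂B) = 9.94 atm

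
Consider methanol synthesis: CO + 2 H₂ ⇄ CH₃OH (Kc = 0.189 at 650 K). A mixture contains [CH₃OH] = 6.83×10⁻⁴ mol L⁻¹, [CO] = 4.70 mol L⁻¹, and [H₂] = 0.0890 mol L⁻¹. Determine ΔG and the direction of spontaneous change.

ΔG = -12.6 kJ/mol; the forward reaction is spontaneous

Qc = [CH₃OH] / ([CO]·[H₂]²) = (6.83×10⁻⁴) / ((4.70)·(0.0890)²) = 0.0183
ΔG = RT ln(Qc/Kc) = (8.314 J mol⁻¹ K⁻¹)(650 K) × ln(0.0183/0.189)
   = (5.404 kJ/mol)(-2.335) = -12.6 kJ/mol
ΔG < 0, so the forward reaction is spontaneous (proceeds forward).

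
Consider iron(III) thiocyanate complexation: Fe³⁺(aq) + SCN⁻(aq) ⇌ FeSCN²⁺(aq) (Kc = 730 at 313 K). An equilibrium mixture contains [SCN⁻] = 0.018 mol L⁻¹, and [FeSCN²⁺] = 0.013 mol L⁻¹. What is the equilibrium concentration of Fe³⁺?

[Fe³⁺] = 9.9×10⁻⁴ mol L⁻¹

At equilibrium, Kc = [FeSCN²⁺] / ([Fe³⁺]·[SCN⁻]) = 730.
(0.013) / (([Fe³⁺])·(0.018)) = 730
[Fe³⁺] = 9.89×10⁻⁴ = 9.9×10⁻⁴ mol L⁻¹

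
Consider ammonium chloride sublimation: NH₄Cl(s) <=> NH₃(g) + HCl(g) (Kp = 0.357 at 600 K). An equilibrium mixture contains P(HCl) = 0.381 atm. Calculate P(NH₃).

P(NH₃) = 0.937 atm

(NH₄Cl is a pure solid — omitted from Kp.)
At equilibrium, Kp = P(NH₃)·P(HCl) = 0.357.
(P(NH₃))·(0.381) = 0.357
P(NH₃) = 0.937 atm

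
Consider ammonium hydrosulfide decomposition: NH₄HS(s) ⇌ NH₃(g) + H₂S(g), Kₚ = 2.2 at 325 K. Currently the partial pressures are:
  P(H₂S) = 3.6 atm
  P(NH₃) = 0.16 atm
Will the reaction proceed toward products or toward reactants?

in the forward direction

(NH₄HS is a pure solid — omitted from Qₚ.)
Qₚ = P(NH₃)·P(H₂S) = (0.16)·(3.6) = 0.58
Qₚ = 0.58 < Kₚ = 2.2, so the forward reaction proceeds.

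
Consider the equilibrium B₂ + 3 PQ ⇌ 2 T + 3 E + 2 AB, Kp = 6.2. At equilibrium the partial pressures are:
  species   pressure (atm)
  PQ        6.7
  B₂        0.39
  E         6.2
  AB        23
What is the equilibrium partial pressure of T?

P(T) = 0.076 atm

At equilibrium, Kp = P(T)²·P(E)³·P(AB)² / (P(B₂)·P(PQ)³) = 6.2.
(P(T))²·(6.2)³·(23)² / ((0.39)·(6.7)³) = 6.2
P(T)² = 0.00577 ⇒ P(T) = 0.076 atm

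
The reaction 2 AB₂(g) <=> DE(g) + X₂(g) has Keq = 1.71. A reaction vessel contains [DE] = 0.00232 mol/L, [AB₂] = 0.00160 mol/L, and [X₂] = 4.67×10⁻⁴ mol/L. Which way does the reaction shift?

Q = [DE]·[X₂] / [AB₂]² = (0.00232)·(4.67×10⁻⁴) / (0.00160)² = 0.423
Q = 0.423 < Keq = 1.71, so the forward reaction proceeds.

in the forward direction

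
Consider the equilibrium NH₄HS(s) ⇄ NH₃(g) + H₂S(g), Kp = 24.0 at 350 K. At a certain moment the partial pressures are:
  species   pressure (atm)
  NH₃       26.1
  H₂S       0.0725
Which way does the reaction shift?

(NH₄HS is a pure solid — omitted from Qp.)
Qp = P(NH₃)·P(H₂S) = (26.1)·(0.0725) = 1.89
Qp = 1.89 < Kp = 24.0, so the forward reaction proceeds.

forward (toward products)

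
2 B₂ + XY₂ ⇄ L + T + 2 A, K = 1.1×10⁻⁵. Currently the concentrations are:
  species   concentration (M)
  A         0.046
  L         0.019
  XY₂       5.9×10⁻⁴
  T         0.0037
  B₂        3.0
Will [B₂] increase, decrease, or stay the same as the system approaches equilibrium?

Q = [L]·[T]·[A]² / ([B₂]²·[XY₂]) = (0.019)·(0.0037)·(0.046)² / ((3.0)²·(5.9×10⁻⁴)) = 2.8×10⁻⁵
Q = 2.8×10⁻⁵ > K = 1.1×10⁻⁵: net reverse reaction.
B₂ is a reactant, so it increases.

increase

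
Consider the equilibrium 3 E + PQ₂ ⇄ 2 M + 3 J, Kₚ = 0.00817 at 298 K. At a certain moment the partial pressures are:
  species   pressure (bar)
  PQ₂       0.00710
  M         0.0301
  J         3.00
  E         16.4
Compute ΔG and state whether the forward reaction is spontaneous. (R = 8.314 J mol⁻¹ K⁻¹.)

ΔG = -5.82 kJ/mol; the forward reaction is spontaneous

Qₚ = P(M)²·P(J)³ / (P(E)³·P(PQ₂)) = (0.0301)²·(3.00)³ / ((16.4)³·(0.00710)) = 7.81×10⁻⁴
ΔG = RT ln(Qₚ/Kₚ) = (8.314 J mol⁻¹ K⁻¹)(298 K) × ln(7.81×10⁻⁴/0.00817)
   = (2.478 kJ/mol)(-2.348) = -5.82 kJ/mol
ΔG < 0, so the forward reaction is spontaneous (proceeds forward).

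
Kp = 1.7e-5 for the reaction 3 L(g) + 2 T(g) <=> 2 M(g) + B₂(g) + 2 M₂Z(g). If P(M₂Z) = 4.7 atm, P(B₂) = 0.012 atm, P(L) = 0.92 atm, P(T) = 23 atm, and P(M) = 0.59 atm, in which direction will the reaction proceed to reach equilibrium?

in the reverse direction

Qp = P(M)²·P(B₂)·P(M₂Z)² / (P(L)³·P(T)²) = (0.59)²·(0.012)·(4.7)² / ((0.92)³·(23)²) = 2.2e-4
Qp = 2.2e-4 > Kp = 1.7e-5, so the reverse reaction proceeds.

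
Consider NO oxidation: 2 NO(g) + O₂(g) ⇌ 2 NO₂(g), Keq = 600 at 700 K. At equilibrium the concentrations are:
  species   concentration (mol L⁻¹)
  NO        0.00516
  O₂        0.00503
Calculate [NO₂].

[NO₂] = 0.00896 mol L⁻¹

At equilibrium, Keq = [NO₂]² / ([NO]²·[O₂]) = 600.
([NO₂])² / ((0.00516)²·(0.00503)) = 600
[NO₂]² = 8.04e-5 ⇒ [NO₂] = 0.00896 mol L⁻¹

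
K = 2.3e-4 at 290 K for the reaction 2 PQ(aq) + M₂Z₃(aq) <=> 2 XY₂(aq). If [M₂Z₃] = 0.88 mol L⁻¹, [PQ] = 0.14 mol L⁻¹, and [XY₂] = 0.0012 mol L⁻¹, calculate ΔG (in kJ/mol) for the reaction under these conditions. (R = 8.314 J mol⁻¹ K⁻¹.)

ΔG = -2.44 kJ/mol

Q = [XY₂]² / ([PQ]²·[M₂Z₃]) = (0.0012)² / ((0.14)²·(0.88)) = 8.35e-5
ΔG = RT ln(Q/K) = (8.314 J mol⁻¹ K⁻¹)(290 K) × ln(8.35e-5/2.3e-4)
   = (2.411 kJ/mol)(-1.013) = -2.44 kJ/mol
ΔG < 0, so the forward reaction is spontaneous (proceeds forward).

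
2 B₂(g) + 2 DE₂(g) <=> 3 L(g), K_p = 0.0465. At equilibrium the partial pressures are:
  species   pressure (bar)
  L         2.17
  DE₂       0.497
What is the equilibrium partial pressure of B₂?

P(B₂) = 29.8 bar

At equilibrium, K_p = P(L)³ / (P(B₂)²·P(DE₂)²) = 0.0465.
(2.17)³ / ((P(B₂))²·(0.497)²) = 0.0465
P(B₂)² = 890 ⇒ P(B₂) = 29.8 bar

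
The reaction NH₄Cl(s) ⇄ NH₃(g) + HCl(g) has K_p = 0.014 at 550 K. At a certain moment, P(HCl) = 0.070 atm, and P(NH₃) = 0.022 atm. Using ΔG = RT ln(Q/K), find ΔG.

(NH₄Cl is a pure solid — omitted from Q_p.)
Q_p = P(NH₃)·P(HCl) = (0.022)·(0.070) = 0.00154
ΔG = RT ln(Q_p/K_p) = (8.314 J mol⁻¹ K⁻¹)(550 K) × ln(0.00154/0.014)
   = (4.573 kJ/mol)(-2.207) = -10.1 kJ/mol
ΔG < 0, so the forward reaction is spontaneous (proceeds forward).

ΔG = -10.1 kJ/mol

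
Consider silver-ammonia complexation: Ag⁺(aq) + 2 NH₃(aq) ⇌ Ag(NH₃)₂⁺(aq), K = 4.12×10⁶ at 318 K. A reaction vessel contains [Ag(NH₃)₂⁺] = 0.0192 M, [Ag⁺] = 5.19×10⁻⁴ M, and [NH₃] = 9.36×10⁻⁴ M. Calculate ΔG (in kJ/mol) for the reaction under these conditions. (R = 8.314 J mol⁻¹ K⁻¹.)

Q = [Ag(NH₃)₂⁺] / ([Ag⁺]·[NH₃]²) = (0.0192) / ((5.19×10⁻⁴)·(9.36×10⁻⁴)²) = 4.22×10⁷
ΔG = RT ln(Q/K) = (8.314 J mol⁻¹ K⁻¹)(318 K) × ln(4.22×10⁷/4.12×10⁶)
   = (2.644 kJ/mol)(2.327) = 6.15 kJ/mol
ΔG > 0, so the forward reaction is non-spontaneous (proceeds in reverse).

ΔG = 6.15 kJ/mol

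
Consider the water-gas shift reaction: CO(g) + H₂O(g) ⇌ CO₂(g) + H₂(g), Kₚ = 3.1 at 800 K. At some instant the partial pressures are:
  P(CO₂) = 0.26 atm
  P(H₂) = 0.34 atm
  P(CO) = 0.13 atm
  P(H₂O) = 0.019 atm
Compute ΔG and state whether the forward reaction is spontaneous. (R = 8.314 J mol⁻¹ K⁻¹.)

ΔG = 16.3 kJ/mol; the forward reaction is non-spontaneous

Qₚ = P(CO₂)·P(H₂) / (P(CO)·P(H₂O)) = (0.26)·(0.34) / ((0.13)·(0.019)) = 35.8
ΔG = RT ln(Qₚ/Kₚ) = (8.314 J mol⁻¹ K⁻¹)(800 K) × ln(35.8/3.1)
   = (6.651 kJ/mol)(2.447) = 16.3 kJ/mol
ΔG > 0, so the forward reaction is non-spontaneous (proceeds in reverse).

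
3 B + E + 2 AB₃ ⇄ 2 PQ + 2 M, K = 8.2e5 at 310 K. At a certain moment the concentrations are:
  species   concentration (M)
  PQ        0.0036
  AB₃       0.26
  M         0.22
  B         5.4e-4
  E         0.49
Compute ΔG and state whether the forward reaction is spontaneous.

Q = [PQ]²·[M]² / ([B]³·[E]·[AB₃]²) = (0.0036)²·(0.22)² / ((5.4e-4)³·(0.49)·(0.26)²) = 1.20e5
ΔG = RT ln(Q/K) = (8.314 J mol⁻¹ K⁻¹)(310 K) × ln(1.20e5/8.2e5)
   = (2.577 kJ/mol)(-1.922) = -4.95 kJ/mol
ΔG < 0, so the forward reaction is spontaneous (proceeds forward).

ΔG = -4.95 kJ/mol; the forward reaction is spontaneous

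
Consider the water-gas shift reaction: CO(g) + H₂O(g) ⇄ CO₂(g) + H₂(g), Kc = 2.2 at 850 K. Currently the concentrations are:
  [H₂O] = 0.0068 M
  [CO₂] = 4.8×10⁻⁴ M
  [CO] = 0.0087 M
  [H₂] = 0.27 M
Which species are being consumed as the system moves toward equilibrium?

none (at equilibrium)

Qc = [CO₂]·[H₂] / ([CO]·[H₂O]) = (4.8×10⁻⁴)·(0.27) / ((0.0087)·(0.0068)) = 2.2
Qc = 2.2 = Kc; the system is at equilibrium.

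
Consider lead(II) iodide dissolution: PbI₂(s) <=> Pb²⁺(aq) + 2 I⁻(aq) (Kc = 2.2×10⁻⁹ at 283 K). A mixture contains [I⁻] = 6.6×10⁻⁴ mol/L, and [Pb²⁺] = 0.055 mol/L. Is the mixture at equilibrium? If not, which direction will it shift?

(PbI₂ is a pure solid — omitted from Qc.)
Qc = [Pb²⁺]·[I⁻]² = (0.055)·(6.6×10⁻⁴)² = 2.4×10⁻⁸
Qc = 2.4×10⁻⁸ > Kc = 2.2×10⁻⁹: net reverse reaction.

no; Q > K, reaction proceeds in reverse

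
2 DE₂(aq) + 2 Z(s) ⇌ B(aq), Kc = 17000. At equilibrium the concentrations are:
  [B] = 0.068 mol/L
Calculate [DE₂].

[DE₂] = 0.0020 mol/L

(Z is a pure solid — omitted from Kc.)
At equilibrium, Kc = [B] / [DE₂]² = 17000.
(0.068) / ([DE₂])² = 17000
[DE₂]² = 4.00×10⁻⁶ ⇒ [DE₂] = 0.0020 mol/L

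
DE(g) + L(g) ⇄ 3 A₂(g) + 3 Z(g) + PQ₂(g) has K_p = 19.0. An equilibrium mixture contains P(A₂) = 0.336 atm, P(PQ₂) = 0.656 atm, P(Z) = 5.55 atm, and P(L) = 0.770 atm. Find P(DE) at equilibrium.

P(DE) = 0.291 atm

At equilibrium, K_p = P(A₂)³·P(Z)³·P(PQ₂) / (P(DE)·P(L)) = 19.0.
(0.336)³·(5.55)³·(0.656) / ((P(DE))·(0.770)) = 19.0
P(DE) = 0.291 atm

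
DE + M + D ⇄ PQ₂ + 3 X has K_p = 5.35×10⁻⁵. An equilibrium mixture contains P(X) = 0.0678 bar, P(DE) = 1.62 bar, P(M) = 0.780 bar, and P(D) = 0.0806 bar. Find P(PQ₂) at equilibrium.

P(PQ₂) = 0.0175 bar

At equilibrium, K_p = P(PQ₂)·P(X)³ / (P(DE)·P(M)·P(D)) = 5.35×10⁻⁵.
(P(PQ₂))·(0.0678)³ / ((1.62)·(0.780)·(0.0806)) = 5.35×10⁻⁵
P(PQ₂) = 0.0175 bar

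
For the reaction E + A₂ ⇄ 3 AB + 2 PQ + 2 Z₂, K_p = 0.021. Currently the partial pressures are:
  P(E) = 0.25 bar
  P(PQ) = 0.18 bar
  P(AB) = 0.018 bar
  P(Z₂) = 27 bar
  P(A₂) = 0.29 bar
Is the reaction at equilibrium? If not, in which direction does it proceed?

Q_p = P(AB)³·P(PQ)²·P(Z₂)² / (P(E)·P(A₂)) = (0.018)³·(0.18)²·(27)² / ((0.25)·(0.29)) = 0.0019
Q_p = 0.0019 < K_p = 0.021, so the forward reaction proceeds.

to the right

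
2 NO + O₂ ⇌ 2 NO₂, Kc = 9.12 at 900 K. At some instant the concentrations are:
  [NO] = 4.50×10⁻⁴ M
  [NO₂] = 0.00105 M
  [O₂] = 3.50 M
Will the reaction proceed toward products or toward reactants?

Qc = [NO₂]² / ([NO]²·[O₂]) = (0.00105)² / ((4.50×10⁻⁴)²·(3.50)) = 1.56
Qc = 1.56 < Kc = 9.12, so the forward reaction proceeds.

toward products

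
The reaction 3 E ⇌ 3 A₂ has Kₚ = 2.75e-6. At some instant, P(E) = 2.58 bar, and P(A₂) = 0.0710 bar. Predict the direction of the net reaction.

to the left

Qₚ = P(A₂)³ / P(E)³ = (0.0710)³ / (2.58)³ = 2.08e-5
Qₚ = 2.08e-5 > Kₚ = 2.75e-6, so the reverse reaction proceeds.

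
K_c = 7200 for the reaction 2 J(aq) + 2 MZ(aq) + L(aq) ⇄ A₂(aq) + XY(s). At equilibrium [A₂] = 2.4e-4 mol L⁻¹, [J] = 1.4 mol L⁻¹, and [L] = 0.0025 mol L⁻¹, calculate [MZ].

(XY is a pure solid — omitted from K_c.)
At equilibrium, K_c = [A₂] / ([J]²·[MZ]²·[L]) = 7200.
(2.4e-4) / ((1.4)²·([MZ])²·(0.0025)) = 7200
[MZ]² = 6.80e-6 ⇒ [MZ] = 0.0026 mol L⁻¹

[MZ] = 0.0026 mol L⁻¹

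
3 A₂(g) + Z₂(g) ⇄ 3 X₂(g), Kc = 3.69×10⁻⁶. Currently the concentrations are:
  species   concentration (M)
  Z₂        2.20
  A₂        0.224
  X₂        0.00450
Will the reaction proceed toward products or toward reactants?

no net change (already at equilibrium)

Qc = [X₂]³ / ([A₂]³·[Z₂]) = (0.00450)³ / ((0.224)³·(2.20)) = 3.69×10⁻⁶
Qc = 3.69×10⁻⁶ = Kc, so the system is already at equilibrium.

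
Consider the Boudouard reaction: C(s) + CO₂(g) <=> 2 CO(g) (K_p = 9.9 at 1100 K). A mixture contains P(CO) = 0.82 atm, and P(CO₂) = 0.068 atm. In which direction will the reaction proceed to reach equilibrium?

at equilibrium

(C is a pure solid — omitted from Q_p.)
Q_p = P(CO)² / P(CO₂) = (0.82)² / (0.068) = 9.9
Q_p = 9.9 = K_p, so the system is already at equilibrium.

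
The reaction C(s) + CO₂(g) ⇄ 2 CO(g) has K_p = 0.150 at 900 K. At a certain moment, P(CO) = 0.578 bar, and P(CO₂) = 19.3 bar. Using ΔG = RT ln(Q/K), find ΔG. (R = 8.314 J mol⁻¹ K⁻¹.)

(C is a pure solid — omitted from Q_p.)
Q_p = P(CO)² / P(CO₂) = (0.578)² / (19.3) = 0.0173
ΔG = RT ln(Q_p/K_p) = (8.314 J mol⁻¹ K⁻¹)(900 K) × ln(0.0173/0.150)
   = (7.483 kJ/mol)(-2.160) = -16.2 kJ/mol
ΔG < 0, so the forward reaction is spontaneous (proceeds forward).

ΔG = -16.2 kJ/mol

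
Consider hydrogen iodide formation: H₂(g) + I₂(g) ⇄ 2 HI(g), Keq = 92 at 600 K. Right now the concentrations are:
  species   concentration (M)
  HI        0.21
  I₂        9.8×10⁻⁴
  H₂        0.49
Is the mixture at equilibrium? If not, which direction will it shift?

Q = [HI]² / ([H₂]·[I₂]) = (0.21)² / ((0.49)·(9.8×10⁻⁴)) = 92
Q = 92 = Keq; the system is at equilibrium.

yes, at equilibrium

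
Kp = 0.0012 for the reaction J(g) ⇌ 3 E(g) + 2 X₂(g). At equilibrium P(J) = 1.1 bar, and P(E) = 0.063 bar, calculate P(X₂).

P(X₂) = 2.3 bar

At equilibrium, Kp = P(E)³·P(X₂)² / P(J) = 0.0012.
(0.063)³·(P(X₂))² / (1.1) = 0.0012
P(X₂)² = 5.28 ⇒ P(X₂) = 2.3 bar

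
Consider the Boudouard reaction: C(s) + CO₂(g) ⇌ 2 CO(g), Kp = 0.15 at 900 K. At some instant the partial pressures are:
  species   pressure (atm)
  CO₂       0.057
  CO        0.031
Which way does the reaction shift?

(C is a pure solid — omitted from Qp.)
Qp = P(CO)² / P(CO₂) = (0.031)² / (0.057) = 0.017
Qp = 0.017 < Kp = 0.15, so the forward reaction proceeds.

forward (toward products)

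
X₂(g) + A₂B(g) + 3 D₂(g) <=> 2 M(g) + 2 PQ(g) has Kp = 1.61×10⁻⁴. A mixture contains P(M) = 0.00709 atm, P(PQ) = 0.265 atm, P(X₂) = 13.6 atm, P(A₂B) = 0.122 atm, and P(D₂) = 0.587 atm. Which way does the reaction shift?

Qp = P(M)²·P(PQ)² / (P(X₂)·P(A₂B)·P(D₂)³) = (0.00709)²·(0.265)² / ((13.6)·(0.122)·(0.587)³) = 1.05×10⁻⁵
Qp = 1.05×10⁻⁵ < Kp = 1.61×10⁻⁴, so the forward reaction proceeds.

forward (toward products)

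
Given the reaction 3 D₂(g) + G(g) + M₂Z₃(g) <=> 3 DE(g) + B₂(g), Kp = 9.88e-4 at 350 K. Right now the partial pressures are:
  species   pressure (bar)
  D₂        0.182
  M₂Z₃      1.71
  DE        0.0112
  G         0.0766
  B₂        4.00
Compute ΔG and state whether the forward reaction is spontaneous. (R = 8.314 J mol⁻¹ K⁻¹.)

ΔG = 5.75 kJ/mol; the forward reaction is non-spontaneous

Qp = P(DE)³·P(B₂) / (P(D₂)³·P(G)·P(M₂Z₃)) = (0.0112)³·(4.00) / ((0.182)³·(0.0766)·(1.71)) = 0.00712
ΔG = RT ln(Qp/Kp) = (8.314 J mol⁻¹ K⁻¹)(350 K) × ln(0.00712/9.88e-4)
   = (2.910 kJ/mol)(1.975) = 5.75 kJ/mol
ΔG > 0, so the forward reaction is non-spontaneous (proceeds in reverse).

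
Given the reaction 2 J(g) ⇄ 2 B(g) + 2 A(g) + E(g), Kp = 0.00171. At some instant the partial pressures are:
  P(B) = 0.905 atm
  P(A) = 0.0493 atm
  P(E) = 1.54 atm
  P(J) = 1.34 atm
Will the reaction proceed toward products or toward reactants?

Qp = P(B)²·P(A)²·P(E) / P(J)² = (0.905)²·(0.0493)²·(1.54) / (1.34)² = 0.00171
Qp = 0.00171 = Kp, so the system is already at equilibrium.

no net change (already at equilibrium)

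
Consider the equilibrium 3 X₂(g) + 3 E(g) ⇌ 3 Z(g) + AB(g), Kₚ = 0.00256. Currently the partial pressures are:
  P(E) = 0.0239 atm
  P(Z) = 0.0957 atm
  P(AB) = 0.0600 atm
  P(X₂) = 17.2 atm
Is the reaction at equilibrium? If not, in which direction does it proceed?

Qₚ = P(Z)³·P(AB) / (P(X₂)³·P(E)³) = (0.0957)³·(0.0600) / ((17.2)³·(0.0239)³) = 7.57e-4
Qₚ = 7.57e-4 < Kₚ = 0.00256, so the forward reaction proceeds.

in the forward direction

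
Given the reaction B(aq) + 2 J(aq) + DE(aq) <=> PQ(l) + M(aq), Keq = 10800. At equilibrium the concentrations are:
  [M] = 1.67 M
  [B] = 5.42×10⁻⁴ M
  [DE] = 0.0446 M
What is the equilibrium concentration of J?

[J] = 2.53 M

(PQ is a pure liquid — omitted from Keq.)
At equilibrium, Keq = [M] / ([B]·[J]²·[DE]) = 10800.
(1.67) / ((5.42×10⁻⁴)·([J])²·(0.0446)) = 10800
[J]² = 6.40 ⇒ [J] = 2.53 M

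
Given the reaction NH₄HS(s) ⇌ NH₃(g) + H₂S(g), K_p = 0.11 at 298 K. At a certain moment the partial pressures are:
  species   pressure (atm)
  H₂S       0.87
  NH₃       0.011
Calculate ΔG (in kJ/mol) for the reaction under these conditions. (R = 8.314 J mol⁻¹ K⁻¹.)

(NH₄HS is a pure solid — omitted from Q_p.)
Q_p = P(NH₃)·P(H₂S) = (0.011)·(0.87) = 0.00957
ΔG = RT ln(Q_p/K_p) = (8.314 J mol⁻¹ K⁻¹)(298 K) × ln(0.00957/0.11)
   = (2.478 kJ/mol)(-2.442) = -6.05 kJ/mol
ΔG < 0, so the forward reaction is spontaneous (proceeds forward).

ΔG = -6.05 kJ/mol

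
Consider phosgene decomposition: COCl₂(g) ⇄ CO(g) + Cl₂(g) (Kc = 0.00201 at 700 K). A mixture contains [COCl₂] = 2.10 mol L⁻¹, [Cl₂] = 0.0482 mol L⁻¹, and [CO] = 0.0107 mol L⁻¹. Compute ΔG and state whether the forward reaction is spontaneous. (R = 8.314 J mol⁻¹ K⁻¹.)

Qc = [CO]·[Cl₂] / [COCl₂] = (0.0107)·(0.0482) / (2.10) = 2.46×10⁻⁴
ΔG = RT ln(Qc/Kc) = (8.314 J mol⁻¹ K⁻¹)(700 K) × ln(2.46×10⁻⁴/0.00201)
   = (5.820 kJ/mol)(-2.101) = -12.2 kJ/mol
ΔG < 0, so the forward reaction is spontaneous (proceeds forward).

ΔG = -12.2 kJ/mol; the forward reaction is spontaneous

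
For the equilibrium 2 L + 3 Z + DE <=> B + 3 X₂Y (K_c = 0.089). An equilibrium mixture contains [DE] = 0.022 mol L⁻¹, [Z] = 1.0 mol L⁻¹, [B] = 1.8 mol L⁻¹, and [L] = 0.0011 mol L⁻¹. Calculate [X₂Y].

[X₂Y] = 0.0011 mol L⁻¹

At equilibrium, K_c = [B]·[X₂Y]³ / ([L]²·[Z]³·[DE]) = 0.089.
(1.8)·([X₂Y])³ / ((0.0011)²·(1.0)³·(0.022)) = 0.089
[X₂Y]³ = 1.32e-9 ⇒ [X₂Y] = 0.0011 mol L⁻¹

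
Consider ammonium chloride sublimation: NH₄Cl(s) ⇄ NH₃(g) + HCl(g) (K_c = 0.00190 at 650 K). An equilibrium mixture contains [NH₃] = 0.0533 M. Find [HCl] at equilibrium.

(NH₄Cl is a pure solid — omitted from K_c.)
At equilibrium, K_c = [NH₃]·[HCl] = 0.00190.
(0.0533)·([HCl]) = 0.00190
[HCl] = 0.0356 M

[HCl] = 0.0356 M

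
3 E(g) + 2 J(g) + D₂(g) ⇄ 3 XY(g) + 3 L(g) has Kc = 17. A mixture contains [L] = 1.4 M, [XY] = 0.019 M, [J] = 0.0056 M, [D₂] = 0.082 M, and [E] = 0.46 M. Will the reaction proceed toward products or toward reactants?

Qc = [XY]³·[L]³ / ([E]³·[J]²·[D₂]) = (0.019)³·(1.4)³ / ((0.46)³·(0.0056)²·(0.082)) = 75
Qc = 75 > Kc = 17, so the reverse reaction proceeds.

to the left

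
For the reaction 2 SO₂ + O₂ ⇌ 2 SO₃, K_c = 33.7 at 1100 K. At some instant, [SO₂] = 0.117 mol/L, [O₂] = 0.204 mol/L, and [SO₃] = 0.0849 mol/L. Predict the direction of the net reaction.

toward products

Q_c = [SO₃]² / ([SO₂]²·[O₂]) = (0.0849)² / ((0.117)²·(0.204)) = 2.58
Q_c = 2.58 < K_c = 33.7, so the forward reaction proceeds.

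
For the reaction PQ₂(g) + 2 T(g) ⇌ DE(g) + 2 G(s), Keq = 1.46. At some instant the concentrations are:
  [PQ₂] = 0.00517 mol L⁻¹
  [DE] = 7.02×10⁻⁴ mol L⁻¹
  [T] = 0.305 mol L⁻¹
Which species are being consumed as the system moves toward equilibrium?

none (at equilibrium)

(G is a pure solid — omitted from Q.)
Q = [DE] / ([PQ₂]·[T]²) = (7.02×10⁻⁴) / ((0.00517)·(0.305)²) = 1.46
Q = 1.46 = Keq; the system is at equilibrium.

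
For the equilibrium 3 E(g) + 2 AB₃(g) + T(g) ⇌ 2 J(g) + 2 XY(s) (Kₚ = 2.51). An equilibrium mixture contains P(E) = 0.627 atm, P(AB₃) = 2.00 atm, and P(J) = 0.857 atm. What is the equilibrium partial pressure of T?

P(T) = 0.297 atm

(XY is a pure solid — omitted from Kₚ.)
At equilibrium, Kₚ = P(J)² / (P(E)³·P(AB₃)²·P(T)) = 2.51.
(0.857)² / ((0.627)³·(2.00)²·(P(T))) = 2.51
P(T) = 0.297 atm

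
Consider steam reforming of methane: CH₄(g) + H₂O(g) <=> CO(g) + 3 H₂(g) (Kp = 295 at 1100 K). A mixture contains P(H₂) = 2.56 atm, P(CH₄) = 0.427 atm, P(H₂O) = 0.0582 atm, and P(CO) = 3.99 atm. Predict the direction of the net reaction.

Qp = P(CO)·P(H₂)³ / (P(CH₄)·P(H₂O)) = (3.99)·(2.56)³ / ((0.427)·(0.0582)) = 2690
Qp = 2690 > Kp = 295, so the reverse reaction proceeds.

in the reverse direction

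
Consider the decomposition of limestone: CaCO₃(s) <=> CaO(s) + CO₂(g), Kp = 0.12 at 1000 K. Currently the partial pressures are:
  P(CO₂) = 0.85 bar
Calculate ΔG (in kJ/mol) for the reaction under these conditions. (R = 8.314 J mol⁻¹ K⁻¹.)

ΔG = 16.3 kJ/mol

(CaCO₃, CaO are pure solids — omitted from Qp.)
Qp = P(CO₂) = 0.850
ΔG = RT ln(Qp/Kp) = (8.314 J mol⁻¹ K⁻¹)(1000 K) × ln(0.850/0.12)
   = (8.314 kJ/mol)(1.958) = 16.3 kJ/mol
ΔG > 0, so the forward reaction is non-spontaneous (proceeds in reverse).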